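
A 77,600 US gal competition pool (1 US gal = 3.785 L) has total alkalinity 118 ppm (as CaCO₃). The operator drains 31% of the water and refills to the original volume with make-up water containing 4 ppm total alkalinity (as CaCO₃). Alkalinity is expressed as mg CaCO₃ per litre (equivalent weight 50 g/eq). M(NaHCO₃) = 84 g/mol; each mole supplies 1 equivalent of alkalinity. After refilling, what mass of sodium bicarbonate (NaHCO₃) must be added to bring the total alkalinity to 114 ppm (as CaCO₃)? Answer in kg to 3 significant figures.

15.5 kg

Volume: 77,600 US gal × 3.785 L/gal = 293,716 L.
After draining 31% and refilling: 118 × 0.69 + 4 × 0.31 = 82.66 ppm.
Deficit to target: 114 − 82.66 = 31.34 mg/L.
As CaCO₃: 31.34 mg/L × 293,716 L = 9205 g; ÷ 50 g/eq ÷ 1 = 184.1 mol NaHCO₃.
Mass: 184.1 × 84 = 15,460 g.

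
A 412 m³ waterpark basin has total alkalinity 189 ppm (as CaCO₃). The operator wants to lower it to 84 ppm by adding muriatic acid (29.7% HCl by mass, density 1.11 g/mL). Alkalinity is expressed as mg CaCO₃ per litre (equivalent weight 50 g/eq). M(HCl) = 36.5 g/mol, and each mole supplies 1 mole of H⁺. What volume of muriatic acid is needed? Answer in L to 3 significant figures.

95.8 L

Volume: 412 m³ = 412,000 L.
Alkalinity to neutralize: (189 − 84) = 105 mg/L as CaCO₃ × 412,000 L = 43,260 g as CaCO₃.
Equivalents of H⁺ required: 43,260 ÷ 50 g/eq = 865.2 eq = 865.2 mol HCl.
Mass of HCl: 865.2 × 36.5 = 31,580 g.
Mass of 29.7% solution: 31,580 / 0.297 = 106,300 g.
Volume: 106,300 g ÷ 1.11 g/mL = 95,790 mL.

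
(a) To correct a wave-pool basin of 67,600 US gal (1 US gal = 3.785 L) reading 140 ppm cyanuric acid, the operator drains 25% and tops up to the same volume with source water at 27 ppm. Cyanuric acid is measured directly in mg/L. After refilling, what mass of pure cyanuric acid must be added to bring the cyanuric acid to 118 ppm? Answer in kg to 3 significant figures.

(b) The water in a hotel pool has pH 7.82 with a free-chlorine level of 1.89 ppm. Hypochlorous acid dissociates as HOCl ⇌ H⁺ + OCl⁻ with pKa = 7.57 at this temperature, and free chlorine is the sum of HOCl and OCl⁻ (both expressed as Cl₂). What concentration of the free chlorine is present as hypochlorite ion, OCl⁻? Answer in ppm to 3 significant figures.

(a) Volume: 67,600 US gal × 3.785 L/gal = 255,866 L.
(a) After draining 25% and refilling: 140 × 0.75 + 27 × 0.25 = 111.75 ppm.
(a) Deficit to target: 118 − 111.75 = 6.25 mg/L.
(a) Mass: 6.25 mg/L × 255,866 L = 1599 g cyanuric acid.

(b) [OCl⁻]/[HOCl] = 10^(pH − pKa) = 10^(7.82 − 7.57) = 10^0.25 = 1.778.
(b) Fraction as HOCl = 1 / (1 + 1.778) = 0.3599.
(b) OCl⁻ = (1 − 0.3599) × 1.89 ppm = 1.21 ppm.

(a) 1.60 kg; (b) 1.21 ppm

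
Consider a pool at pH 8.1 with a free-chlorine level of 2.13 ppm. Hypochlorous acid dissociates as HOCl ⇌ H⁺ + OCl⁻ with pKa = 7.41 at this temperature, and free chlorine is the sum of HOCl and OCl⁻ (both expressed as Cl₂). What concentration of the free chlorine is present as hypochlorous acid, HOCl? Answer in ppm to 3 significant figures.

0.361 ppm

[OCl⁻]/[HOCl] = 10^(pH − pKa) = 10^(8.1 − 7.41) = 10^0.69 = 4.898.
Fraction as HOCl = 1 / (1 + 4.898) = 0.1696.
HOCl = 0.1696 × 2.13 ppm = 0.3612 ppm.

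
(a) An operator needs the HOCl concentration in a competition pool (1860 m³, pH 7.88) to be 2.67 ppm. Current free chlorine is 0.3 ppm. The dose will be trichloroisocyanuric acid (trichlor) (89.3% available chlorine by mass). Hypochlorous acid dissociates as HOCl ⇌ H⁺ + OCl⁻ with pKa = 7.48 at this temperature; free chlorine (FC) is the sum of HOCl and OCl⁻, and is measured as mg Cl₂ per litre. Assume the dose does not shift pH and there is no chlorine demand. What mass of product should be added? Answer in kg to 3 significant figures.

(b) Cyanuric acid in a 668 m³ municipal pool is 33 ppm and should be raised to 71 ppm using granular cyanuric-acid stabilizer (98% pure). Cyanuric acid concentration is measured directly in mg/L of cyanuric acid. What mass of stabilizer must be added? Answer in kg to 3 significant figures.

(a) Volume: 1860 m³ = 1,860,000 L.
(a) [OCl⁻]/[HOCl] = 10^(pH − pKa) = 10^(7.88 − 7.48) = 2.512; fraction as HOCl = 1/(1 + 2.512) = 0.2847.
(a) Free chlorine required for 2.67 ppm HOCl: 2.67 / 0.2847 = 9.377 ppm.
(a) FC to add: 9.377 − 0.3 = 9.077 mg/L as Cl₂.
(a) Cl₂ equivalent: 9.077 mg/L × 1,860,000 L = 16,880 g.
(a) Product at 89.3% available Cl: 16,880 / 0.893 = 18,910 g.

(b) Volume: 668 m³ = 668,000 L.
(b) CYA to add: (71 − 33) = 38 mg/L × 668,000 L = 25,380 g cyanuric acid.
(b) At 98% purity: 25,380 / 0.98 = 25,900 g product.

(a) 18.9 kg; (b) 25.9 kg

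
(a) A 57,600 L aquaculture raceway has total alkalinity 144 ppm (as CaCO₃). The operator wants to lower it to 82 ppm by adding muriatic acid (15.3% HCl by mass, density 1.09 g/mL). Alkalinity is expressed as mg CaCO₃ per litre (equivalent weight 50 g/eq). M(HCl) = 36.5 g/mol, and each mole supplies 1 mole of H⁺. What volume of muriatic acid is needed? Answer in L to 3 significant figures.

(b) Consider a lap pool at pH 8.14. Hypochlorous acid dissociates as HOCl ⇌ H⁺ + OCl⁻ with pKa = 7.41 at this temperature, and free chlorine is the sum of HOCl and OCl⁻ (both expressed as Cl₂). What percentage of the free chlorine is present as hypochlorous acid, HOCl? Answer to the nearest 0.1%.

(a) 15.6 L; (b) 15.7%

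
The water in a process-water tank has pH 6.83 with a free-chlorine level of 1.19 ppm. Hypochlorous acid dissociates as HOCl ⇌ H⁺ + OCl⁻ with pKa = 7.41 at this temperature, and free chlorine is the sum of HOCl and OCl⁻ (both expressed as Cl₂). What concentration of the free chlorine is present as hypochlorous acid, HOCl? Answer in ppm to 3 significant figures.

0.942 ppm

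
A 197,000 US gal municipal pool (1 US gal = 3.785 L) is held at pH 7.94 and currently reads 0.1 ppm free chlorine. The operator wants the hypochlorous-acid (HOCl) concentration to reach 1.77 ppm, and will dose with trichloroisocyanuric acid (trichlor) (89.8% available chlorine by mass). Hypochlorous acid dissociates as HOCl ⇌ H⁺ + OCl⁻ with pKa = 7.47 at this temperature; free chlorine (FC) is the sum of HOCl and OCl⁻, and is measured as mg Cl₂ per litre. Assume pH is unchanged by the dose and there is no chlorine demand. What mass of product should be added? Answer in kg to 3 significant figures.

5.72 kg

Volume: 197,000 US gal × 3.785 L/gal = 745,645 L.
[OCl⁻]/[HOCl] = 10^(pH − pKa) = 10^(7.94 − 7.47) = 2.951; fraction as HOCl = 1/(1 + 2.951) = 0.2531.
Free chlorine required for 1.77 ppm HOCl: 1.77 / 0.2531 = 6.994 ppm.
FC to add: 6.994 − 0.1 = 6.894 mg/L as Cl₂.
Cl₂ equivalent: 6.894 mg/L × 745,645 L = 5140 g.
Product at 89.8% available Cl: 5140 / 0.898 = 5724 g.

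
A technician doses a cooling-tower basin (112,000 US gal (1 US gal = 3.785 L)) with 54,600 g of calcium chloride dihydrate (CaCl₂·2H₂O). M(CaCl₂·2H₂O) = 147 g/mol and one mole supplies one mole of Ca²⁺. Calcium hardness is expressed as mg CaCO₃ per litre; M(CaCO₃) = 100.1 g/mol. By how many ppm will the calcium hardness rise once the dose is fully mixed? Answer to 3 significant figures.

Volume: 112,000 US gal × 3.785 L/gal = 423,920 L.
Moles of Ca²⁺: 54,600 g ÷ 147 g/mol = 371.4 mol.
As CaCO₃: 371.4 mol × 100.1 g/mol = 37,180 g.
Rise: 37,180 g / 423,920 L × 1000 = 87.71 mg/L.

87.7 ppm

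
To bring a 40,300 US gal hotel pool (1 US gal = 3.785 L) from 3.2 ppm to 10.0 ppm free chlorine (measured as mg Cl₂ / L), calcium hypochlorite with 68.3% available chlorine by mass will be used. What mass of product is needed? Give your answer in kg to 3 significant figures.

Volume: 40,300 US gal × 3.785 L/gal = 152,536 L.
Chlorine deficit: 10.0 − 3.2 = 6.8 ppm = 6.8 mg/L as Cl₂.
Cl₂ equivalent needed: 6.8 mg/L × 152,536 L = 1,037,000 mg = 1037 g.
Product at 68.3% available chlorine: 1037 / 0.683 = 1519 g.

1.52 kg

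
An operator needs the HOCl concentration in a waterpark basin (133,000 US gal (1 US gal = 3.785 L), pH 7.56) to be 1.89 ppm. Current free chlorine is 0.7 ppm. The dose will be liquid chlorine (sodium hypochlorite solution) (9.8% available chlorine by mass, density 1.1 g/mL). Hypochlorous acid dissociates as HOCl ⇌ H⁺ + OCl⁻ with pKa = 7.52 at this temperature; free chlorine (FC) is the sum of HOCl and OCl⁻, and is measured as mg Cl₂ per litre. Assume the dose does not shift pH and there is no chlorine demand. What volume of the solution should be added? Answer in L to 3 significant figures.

15.2 L

Volume: 133,000 US gal × 3.785 L/gal = 503,405 L.
[OCl⁻]/[HOCl] = 10^(pH − pKa) = 10^(7.56 − 7.52) = 1.096; fraction as HOCl = 1/(1 + 1.096) = 0.477.
Free chlorine required for 1.89 ppm HOCl: 1.89 / 0.477 = 3.962 ppm.
FC to add: 3.962 − 0.7 = 3.262 mg/L as Cl₂.
Cl₂ equivalent: 3.262 mg/L × 503,405 L = 1642 g.
Product at 9.8% available Cl: 1642 / 0.098 = 16,760 g.
Volume: 16,760 g ÷ 1.1 g/mL = 15,230 mL.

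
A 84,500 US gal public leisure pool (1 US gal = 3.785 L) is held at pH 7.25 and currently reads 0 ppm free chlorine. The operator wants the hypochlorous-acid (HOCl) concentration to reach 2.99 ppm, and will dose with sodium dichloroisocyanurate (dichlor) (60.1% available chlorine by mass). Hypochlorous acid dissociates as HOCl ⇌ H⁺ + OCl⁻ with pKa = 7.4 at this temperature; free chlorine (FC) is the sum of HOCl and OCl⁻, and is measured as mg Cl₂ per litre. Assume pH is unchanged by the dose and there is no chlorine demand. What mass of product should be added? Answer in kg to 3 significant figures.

2.72 kg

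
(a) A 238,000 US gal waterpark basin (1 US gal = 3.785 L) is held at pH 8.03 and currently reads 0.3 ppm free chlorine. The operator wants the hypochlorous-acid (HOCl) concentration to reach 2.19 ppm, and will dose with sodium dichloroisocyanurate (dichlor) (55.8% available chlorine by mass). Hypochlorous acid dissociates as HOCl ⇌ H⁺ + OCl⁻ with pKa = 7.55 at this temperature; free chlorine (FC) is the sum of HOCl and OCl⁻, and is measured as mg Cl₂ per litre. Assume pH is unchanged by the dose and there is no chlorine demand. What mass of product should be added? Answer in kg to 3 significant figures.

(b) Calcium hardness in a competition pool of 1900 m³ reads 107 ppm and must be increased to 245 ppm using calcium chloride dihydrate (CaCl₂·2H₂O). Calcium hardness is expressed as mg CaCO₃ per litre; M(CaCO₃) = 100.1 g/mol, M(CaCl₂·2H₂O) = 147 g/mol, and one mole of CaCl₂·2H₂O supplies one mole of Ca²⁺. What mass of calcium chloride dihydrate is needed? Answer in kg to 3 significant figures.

(a) Volume: 238,000 US gal × 3.785 L/gal = 900,830 L.
(a) [OCl⁻]/[HOCl] = 10^(pH − pKa) = 10^(8.03 − 7.55) = 3.02; fraction as HOCl = 1/(1 + 3.02) = 0.2488.
(a) Free chlorine required for 2.19 ppm HOCl: 2.19 / 0.2488 = 8.804 ppm.
(a) FC to add: 8.804 − 0.3 = 8.504 mg/L as Cl₂.
(a) Cl₂ equivalent: 8.504 mg/L × 900,830 L = 7660 g.
(a) Product at 55.8% available Cl: 7660 / 0.558 = 13,730 g.

(b) Volume: 1900 m³ = 1,900,000 L.
(b) Hardness to add: (245 − 107) = 138 mg/L as CaCO₃ × 1,900,000 L = 262,200 g as CaCO₃.
(b) Moles of Ca²⁺ (1 mol Ca²⁺ ≡ 1 mol CaCO₃): 262,200 / 100.1 g/mol = 2619 mol.
(b) Mass of CaCl₂·2H₂O: 2619 × 147 = 385,000 g.

(a) 13.7 kg; (b) 385 kg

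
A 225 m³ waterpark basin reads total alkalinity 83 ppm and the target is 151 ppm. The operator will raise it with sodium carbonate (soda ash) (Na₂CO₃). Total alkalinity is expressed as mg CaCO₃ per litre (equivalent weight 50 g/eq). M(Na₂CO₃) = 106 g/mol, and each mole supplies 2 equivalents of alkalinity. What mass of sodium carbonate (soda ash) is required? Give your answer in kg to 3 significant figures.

Volume: 225 m³ = 225,000 L.
Alkalinity to add: (151 − 83) = 68 mg/L as CaCO₃ × 225,000 L = 15,300 g as CaCO₃.
Equivalents: 15,300 g ÷ 50 g/eq = 306 eq.
Each mole of Na₂CO₃ supplies 2 eq, so 306 / 2 = 153 mol.
Mass: 153 mol × 106 g/mol = 16,220 g.

16.2 kg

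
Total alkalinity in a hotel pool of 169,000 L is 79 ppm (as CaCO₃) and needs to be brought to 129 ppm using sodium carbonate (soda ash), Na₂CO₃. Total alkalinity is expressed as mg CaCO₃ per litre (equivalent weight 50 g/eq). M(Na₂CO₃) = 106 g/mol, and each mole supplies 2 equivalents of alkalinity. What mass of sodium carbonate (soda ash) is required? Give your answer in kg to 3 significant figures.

8.96 kg

Alkalinity to add: (129 − 79) = 50 mg/L as CaCO₃ × 169,000 L = 8450 g as CaCO₃.
Equivalents: 8450 g ÷ 50 g/eq = 169 eq.
Each mole of Na₂CO₃ supplies 2 eq, so 169 / 2 = 84.5 mol.
Mass: 84.5 mol × 106 g/mol = 8957 g.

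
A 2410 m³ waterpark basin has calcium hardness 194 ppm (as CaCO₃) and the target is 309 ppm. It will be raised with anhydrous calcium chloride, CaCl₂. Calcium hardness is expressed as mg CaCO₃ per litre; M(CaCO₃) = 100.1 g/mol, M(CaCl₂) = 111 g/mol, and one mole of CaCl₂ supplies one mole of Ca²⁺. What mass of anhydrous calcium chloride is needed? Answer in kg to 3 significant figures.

Volume: 2410 m³ = 2,410,000 L.
Hardness to add: (309 − 194) = 115 mg/L as CaCO₃ × 2,410,000 L = 277,200 g as CaCO₃.
Moles of Ca²⁺ (1 mol Ca²⁺ ≡ 1 mol CaCO₃): 277,200 / 100.1 g/mol = 2769 mol.
Mass of CaCl₂: 2769 × 111 = 307,300 g.

307 kg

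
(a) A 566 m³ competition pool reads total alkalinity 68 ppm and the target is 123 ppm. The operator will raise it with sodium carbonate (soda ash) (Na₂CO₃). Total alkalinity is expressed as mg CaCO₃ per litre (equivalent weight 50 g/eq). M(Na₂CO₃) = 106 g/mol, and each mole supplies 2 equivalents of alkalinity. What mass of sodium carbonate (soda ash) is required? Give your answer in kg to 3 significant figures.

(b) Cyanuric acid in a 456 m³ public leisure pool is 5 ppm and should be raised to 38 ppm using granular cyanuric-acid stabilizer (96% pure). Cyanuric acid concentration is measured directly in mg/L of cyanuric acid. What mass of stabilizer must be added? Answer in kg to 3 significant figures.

(a) Volume: 566 m³ = 566,000 L.
(a) Alkalinity to add: (123 − 68) = 55 mg/L as CaCO₃ × 566,000 L = 31,130 g as CaCO₃.
(a) Equivalents: 31,130 g ÷ 50 g/eq = 622.6 eq.
(a) Each mole of Na₂CO₃ supplies 2 eq, so 622.6 / 2 = 311.3 mol.
(a) Mass: 311.3 mol × 106 g/mol = 33,000 g.

(b) Volume: 456 m³ = 456,000 L.
(b) CYA to add: (38 − 5) = 33 mg/L × 456,000 L = 15,050 g cyanuric acid.
(b) At 96% purity: 15,050 / 0.96 = 15,680 g product.

(a) 33.0 kg; (b) 15.7 kg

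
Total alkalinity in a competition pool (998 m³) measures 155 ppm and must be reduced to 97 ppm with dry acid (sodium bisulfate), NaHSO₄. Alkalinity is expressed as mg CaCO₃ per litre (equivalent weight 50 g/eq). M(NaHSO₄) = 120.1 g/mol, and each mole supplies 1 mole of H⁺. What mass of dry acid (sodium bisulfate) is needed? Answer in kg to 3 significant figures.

Volume: 998 m³ = 998,000 L.
Alkalinity to neutralize: (155 − 97) = 58 mg/L as CaCO₃ × 998,000 L = 57,880 g as CaCO₃.
Equivalents of H⁺ required: 57,880 ÷ 50 g/eq = 1158 eq = 1158 mol NaHSO₄.
Mass of NaHSO₄: 1158 × 120.1 = 139,000 g.

139 kg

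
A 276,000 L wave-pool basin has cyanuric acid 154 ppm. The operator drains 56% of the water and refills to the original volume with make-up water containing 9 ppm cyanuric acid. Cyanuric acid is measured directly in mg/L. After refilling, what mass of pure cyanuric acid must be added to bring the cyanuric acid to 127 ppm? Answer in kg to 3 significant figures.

15.0 kg

After draining 56% and refilling: 154 × 0.44 + 9 × 0.56 = 72.8 ppm.
Deficit to target: 127 − 72.8 = 54.2 mg/L.
Mass: 54.2 mg/L × 276,000 L = 14,960 g cyanuric acid.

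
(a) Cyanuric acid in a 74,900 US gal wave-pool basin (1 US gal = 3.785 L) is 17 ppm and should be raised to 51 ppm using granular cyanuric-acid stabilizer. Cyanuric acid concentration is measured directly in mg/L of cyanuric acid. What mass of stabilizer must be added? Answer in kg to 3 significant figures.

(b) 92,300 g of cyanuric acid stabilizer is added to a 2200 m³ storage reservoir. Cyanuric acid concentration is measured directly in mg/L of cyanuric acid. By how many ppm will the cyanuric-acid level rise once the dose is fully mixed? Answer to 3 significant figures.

(a) 9.64 kg; (b) 42.0 ppm

(a) Volume: 74,900 US gal × 3.785 L/gal = 283,496 L.
(a) CYA to add: (51 − 17) = 34 mg/L × 283,496 L = 9639 g cyanuric acid.

(b) Volume: 2200 m³ = 2,200,000 L.
(b) Rise: 92,300 g / 2,200,000 L × 1000 = 41.95 mg/L.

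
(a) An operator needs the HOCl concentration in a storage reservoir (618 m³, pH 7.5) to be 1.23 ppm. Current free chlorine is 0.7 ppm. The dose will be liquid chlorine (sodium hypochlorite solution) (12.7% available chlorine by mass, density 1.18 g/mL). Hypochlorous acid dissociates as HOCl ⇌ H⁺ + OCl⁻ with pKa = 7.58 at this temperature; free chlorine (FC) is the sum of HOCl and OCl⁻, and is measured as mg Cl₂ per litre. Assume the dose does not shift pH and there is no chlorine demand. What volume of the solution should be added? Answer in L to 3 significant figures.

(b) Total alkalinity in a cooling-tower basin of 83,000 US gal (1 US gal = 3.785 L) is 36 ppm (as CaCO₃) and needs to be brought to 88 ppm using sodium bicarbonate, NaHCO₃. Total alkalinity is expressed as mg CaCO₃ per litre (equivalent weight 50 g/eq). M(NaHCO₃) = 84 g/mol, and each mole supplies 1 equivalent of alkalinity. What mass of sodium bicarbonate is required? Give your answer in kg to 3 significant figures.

(a) 6.40 L; (b) 27.4 kg

(a) Volume: 618 m³ = 618,000 L.
(a) [OCl⁻]/[HOCl] = 10^(pH − pKa) = 10^(7.5 − 7.58) = 0.8318; fraction as HOCl = 1/(1 + 0.8318) = 0.5459.
(a) Free chlorine required for 1.23 ppm HOCl: 1.23 / 0.5459 = 2.253 ppm.
(a) FC to add: 2.253 − 0.7 = 1.553 mg/L as Cl₂.
(a) Cl₂ equivalent: 1.553 mg/L × 618,000 L = 959.8 g.
(a) Product at 12.7% available Cl: 959.8 / 0.127 = 7557 g.
(a) Volume: 7557 g ÷ 1.18 g/mL = 6405 mL.

(b) Volume: 83,000 US gal × 3.785 L/gal = 314,155 L.
(b) Alkalinity to add: (88 − 36) = 52 mg/L as CaCO₃ × 314,155 L = 16,340 g as CaCO₃.
(b) Equivalents: 16,340 g ÷ 50 g/eq = 326.7 eq.
(b) NaHCO₃ supplies 1 eq per mole → 326.7 mol.
(b) Mass: 326.7 mol × 84 g/mol = 27,440 g.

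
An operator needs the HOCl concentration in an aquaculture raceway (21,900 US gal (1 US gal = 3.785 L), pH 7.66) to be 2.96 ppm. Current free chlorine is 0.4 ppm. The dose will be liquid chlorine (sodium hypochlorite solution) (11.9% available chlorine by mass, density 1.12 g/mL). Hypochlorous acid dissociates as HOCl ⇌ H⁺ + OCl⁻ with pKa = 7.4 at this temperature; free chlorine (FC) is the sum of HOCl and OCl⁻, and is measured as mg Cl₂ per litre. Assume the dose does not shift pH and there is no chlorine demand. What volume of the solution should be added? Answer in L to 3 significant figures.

4.94 L

Volume: 21,900 US gal × 3.785 L/gal = 82,892 L.
[OCl⁻]/[HOCl] = 10^(pH − pKa) = 10^(7.66 − 7.4) = 1.82; fraction as HOCl = 1/(1 + 1.82) = 0.3546.
Free chlorine required for 2.96 ppm HOCl: 2.96 / 0.3546 = 8.346 ppm.
FC to add: 8.346 − 0.4 = 7.946 mg/L as Cl₂.
Cl₂ equivalent: 7.946 mg/L × 82,892 L = 658.7 g.
Product at 11.9% available Cl: 658.7 / 0.119 = 5535 g.
Volume: 5535 g ÷ 1.12 g/mL = 4942 mL.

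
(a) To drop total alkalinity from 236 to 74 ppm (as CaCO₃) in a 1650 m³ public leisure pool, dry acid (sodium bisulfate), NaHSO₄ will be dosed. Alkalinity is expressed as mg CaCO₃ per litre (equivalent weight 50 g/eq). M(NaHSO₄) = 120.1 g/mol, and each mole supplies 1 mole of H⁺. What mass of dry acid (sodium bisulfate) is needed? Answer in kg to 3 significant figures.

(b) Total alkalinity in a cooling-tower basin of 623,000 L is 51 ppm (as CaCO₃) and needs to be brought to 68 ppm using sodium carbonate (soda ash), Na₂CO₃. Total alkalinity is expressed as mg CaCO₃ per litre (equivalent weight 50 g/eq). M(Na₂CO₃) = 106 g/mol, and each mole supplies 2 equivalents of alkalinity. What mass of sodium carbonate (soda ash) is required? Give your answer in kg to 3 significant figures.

(a) 642 kg; (b) 11.2 kg

(a) Volume: 1650 m³ = 1,650,000 L.
(a) Alkalinity to neutralize: (236 − 74) = 162 mg/L as CaCO₃ × 1,650,000 L = 267,300 g as CaCO₃.
(a) Equivalents of H⁺ required: 267,300 ÷ 50 g/eq = 5346 eq = 5346 mol NaHSO₄.
(a) Mass of NaHSO₄: 5346 × 120.1 = 642,100 g.

(b) Alkalinity to add: (68 − 51) = 17 mg/L as CaCO₃ × 623,000 L = 10,590 g as CaCO₃.
(b) Equivalents: 10,590 g ÷ 50 g/eq = 211.8 eq.
(b) Each mole of Na₂CO₃ supplies 2 eq, so 211.8 / 2 = 105.9 mol.
(b) Mass: 105.9 mol × 106 g/mol = 11,230 g.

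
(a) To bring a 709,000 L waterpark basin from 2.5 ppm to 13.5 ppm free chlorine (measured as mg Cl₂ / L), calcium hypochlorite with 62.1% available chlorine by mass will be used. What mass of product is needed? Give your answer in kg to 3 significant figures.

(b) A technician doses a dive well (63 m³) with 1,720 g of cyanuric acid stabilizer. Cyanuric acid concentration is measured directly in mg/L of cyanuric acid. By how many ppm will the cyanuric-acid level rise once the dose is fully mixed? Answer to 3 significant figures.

(a) Chlorine deficit: 13.5 − 2.5 = 11 ppm = 11 mg/L as Cl₂.
(a) Cl₂ equivalent needed: 11 mg/L × 709,000 L = 7,799,000 mg = 7799 g.
(a) Product at 62.1% available chlorine: 7799 / 0.621 = 12,560 g.

(b) Volume: 63 m³ = 63,000 L.
(b) Rise: 1,720 g / 63,000 L × 1000 = 27.3 mg/L.

(a) 12.6 kg; (b) 27.3 ppm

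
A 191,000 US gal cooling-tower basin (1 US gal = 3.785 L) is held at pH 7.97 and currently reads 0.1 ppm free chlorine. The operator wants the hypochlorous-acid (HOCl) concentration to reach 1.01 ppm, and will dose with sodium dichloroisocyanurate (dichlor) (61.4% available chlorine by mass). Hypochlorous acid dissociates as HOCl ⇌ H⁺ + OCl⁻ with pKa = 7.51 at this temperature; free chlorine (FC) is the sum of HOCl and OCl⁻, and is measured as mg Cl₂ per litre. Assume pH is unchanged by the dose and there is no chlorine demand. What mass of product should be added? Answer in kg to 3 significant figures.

Volume: 191,000 US gal × 3.785 L/gal = 722,935 L.
[OCl⁻]/[HOCl] = 10^(pH − pKa) = 10^(7.97 − 7.51) = 2.884; fraction as HOCl = 1/(1 + 2.884) = 0.2575.
Free chlorine required for 1.01 ppm HOCl: 1.01 / 0.2575 = 3.923 ppm.
FC to add: 3.923 − 0.1 = 3.823 mg/L as Cl₂.
Cl₂ equivalent: 3.823 mg/L × 722,935 L = 2764 g.
Product at 61.4% available Cl: 2764 / 0.614 = 4501 g.

4.50 kg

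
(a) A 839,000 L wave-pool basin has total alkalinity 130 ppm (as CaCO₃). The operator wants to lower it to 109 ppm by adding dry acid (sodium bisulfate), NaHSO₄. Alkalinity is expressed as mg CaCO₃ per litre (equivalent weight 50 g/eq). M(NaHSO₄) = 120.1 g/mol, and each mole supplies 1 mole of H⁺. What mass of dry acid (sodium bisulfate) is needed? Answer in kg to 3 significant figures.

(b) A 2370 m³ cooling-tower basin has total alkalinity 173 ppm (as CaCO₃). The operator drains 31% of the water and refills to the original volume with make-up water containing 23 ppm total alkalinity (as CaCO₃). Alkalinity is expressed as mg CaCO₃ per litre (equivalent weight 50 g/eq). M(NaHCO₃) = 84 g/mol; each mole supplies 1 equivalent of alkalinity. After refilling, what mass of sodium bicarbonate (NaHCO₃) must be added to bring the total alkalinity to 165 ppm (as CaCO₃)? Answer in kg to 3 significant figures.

(a) 42.3 kg; (b) 153 kg

(a) Alkalinity to neutralize: (130 − 109) = 21 mg/L as CaCO₃ × 839,000 L = 17,620 g as CaCO₃.
(a) Equivalents of H⁺ required: 17,620 ÷ 50 g/eq = 352.4 eq = 352.4 mol NaHSO₄.
(a) Mass of NaHSO₄: 352.4 × 120.1 = 42,320 g.

(b) Volume: 2370 m³ = 2,370,000 L.
(b) After draining 31% and refilling: 173 × 0.69 + 23 × 0.31 = 126.5 ppm.
(b) Deficit to target: 165 − 126.5 = 38.5 mg/L.
(b) As CaCO₃: 38.5 mg/L × 2,370,000 L = 91,250 g; ÷ 50 g/eq ÷ 1 = 1825 mol NaHCO₃.
(b) Mass: 1825 × 84 = 153,300 g.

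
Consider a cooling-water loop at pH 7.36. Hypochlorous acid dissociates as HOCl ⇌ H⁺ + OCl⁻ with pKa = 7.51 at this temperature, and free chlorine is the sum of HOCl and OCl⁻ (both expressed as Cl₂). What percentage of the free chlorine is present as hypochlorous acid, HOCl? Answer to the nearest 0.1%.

58.5%

[OCl⁻]/[HOCl] = 10^(pH − pKa) = 10^(7.36 − 7.51) = 10^-0.15 = 0.7079.
Fraction as HOCl = 1 / (1 + 0.7079) = 0.5855.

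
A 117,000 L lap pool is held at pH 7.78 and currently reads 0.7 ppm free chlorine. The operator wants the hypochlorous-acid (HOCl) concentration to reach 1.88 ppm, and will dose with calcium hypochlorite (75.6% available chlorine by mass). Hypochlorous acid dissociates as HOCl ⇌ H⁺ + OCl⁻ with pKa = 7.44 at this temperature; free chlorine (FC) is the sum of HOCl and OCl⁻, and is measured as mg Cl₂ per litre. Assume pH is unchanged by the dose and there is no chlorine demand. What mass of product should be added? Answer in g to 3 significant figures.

[OCl⁻]/[HOCl] = 10^(pH − pKa) = 10^(7.78 − 7.44) = 2.188; fraction as HOCl = 1/(1 + 2.188) = 0.3137.
Free chlorine required for 1.88 ppm HOCl: 1.88 / 0.3137 = 5.993 ppm.
FC to add: 5.993 − 0.7 = 5.293 mg/L as Cl₂.
Cl₂ equivalent: 5.293 mg/L × 117,000 L = 619.3 g.
Product at 75.6% available Cl: 619.3 / 0.756 = 819.2 g.

819 g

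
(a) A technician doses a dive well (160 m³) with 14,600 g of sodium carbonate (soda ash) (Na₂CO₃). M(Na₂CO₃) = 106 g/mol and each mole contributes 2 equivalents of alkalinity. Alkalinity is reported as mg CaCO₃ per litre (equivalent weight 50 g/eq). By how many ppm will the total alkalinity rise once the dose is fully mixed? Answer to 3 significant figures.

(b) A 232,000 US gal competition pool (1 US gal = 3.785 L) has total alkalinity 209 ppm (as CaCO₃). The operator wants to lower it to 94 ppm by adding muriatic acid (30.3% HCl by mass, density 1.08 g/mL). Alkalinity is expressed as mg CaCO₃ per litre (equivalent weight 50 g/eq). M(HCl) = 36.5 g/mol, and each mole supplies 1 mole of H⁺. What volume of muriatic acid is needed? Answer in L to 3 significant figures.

(a) Volume: 160 m³ = 160,000 L.
(a) Moles of Na₂CO₃: 14,600 g ÷ 106 g/mol = 137.7 mol → 275.5 eq of alkalinity.
(a) As CaCO₃: 275.5 eq × 50 g/eq = 13,770 g.
(a) Rise: 13,770 g / 160,000 L × 1000 = 86.08 mg/L.

(b) Volume: 232,000 US gal × 3.785 L/gal = 878,120 L.
(b) Alkalinity to neutralize: (209 − 94) = 115 mg/L as CaCO₃ × 878,120 L = 101,000 g as CaCO₃.
(b) Equivalents of H⁺ required: 101,000 ÷ 50 g/eq = 2020 eq = 2020 mol HCl.
(b) Mass of HCl: 2020 × 36.5 = 73,720 g.
(b) Mass of 30.3% solution: 73,720 / 0.303 = 243,300 g.
(b) Volume: 243,300 g ÷ 1.08 g/mL = 225,300 mL.

(a) 86.1 ppm; (b) 225 L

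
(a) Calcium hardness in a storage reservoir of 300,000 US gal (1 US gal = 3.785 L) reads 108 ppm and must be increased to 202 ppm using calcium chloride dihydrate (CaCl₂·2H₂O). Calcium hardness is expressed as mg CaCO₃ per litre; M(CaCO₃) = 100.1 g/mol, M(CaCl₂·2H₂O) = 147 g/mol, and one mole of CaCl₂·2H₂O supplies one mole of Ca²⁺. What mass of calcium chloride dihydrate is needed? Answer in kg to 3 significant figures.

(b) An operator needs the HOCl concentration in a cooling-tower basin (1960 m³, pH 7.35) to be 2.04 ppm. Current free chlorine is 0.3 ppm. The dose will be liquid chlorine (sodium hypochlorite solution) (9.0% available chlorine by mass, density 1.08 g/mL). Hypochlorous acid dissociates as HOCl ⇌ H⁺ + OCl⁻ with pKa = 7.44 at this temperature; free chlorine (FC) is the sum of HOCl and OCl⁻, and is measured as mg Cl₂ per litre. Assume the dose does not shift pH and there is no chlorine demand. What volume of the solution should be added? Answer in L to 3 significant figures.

(a) Volume: 300,000 US gal × 3.785 L/gal = 1,135,500 L.
(a) Hardness to add: (202 − 108) = 94 mg/L as CaCO₃ × 1,135,500 L = 106,700 g as CaCO₃.
(a) Moles of Ca²⁺ (1 mol Ca²⁺ ≡ 1 mol CaCO₃): 106,700 / 100.1 g/mol = 1066 mol.
(a) Mass of CaCl₂·2H₂O: 1066 × 147 = 156,700 g.

(b) Volume: 1960 m³ = 1,960,000 L.
(b) [OCl⁻]/[HOCl] = 10^(pH − pKa) = 10^(7.35 − 7.44) = 0.8128; fraction as HOCl = 1/(1 + 0.8128) = 0.5516.
(b) Free chlorine required for 2.04 ppm HOCl: 2.04 / 0.5516 = 3.698 ppm.
(b) FC to add: 3.698 − 0.3 = 3.398 mg/L as Cl₂.
(b) Cl₂ equivalent: 3.398 mg/L × 1,960,000 L = 6660 g.
(b) Product at 9.0% available Cl: 6660 / 0.09 = 74,000 g.
(b) Volume: 74,000 g ÷ 1.08 g/mL = 68,520 mL.

(a) 157 kg; (b) 68.5 L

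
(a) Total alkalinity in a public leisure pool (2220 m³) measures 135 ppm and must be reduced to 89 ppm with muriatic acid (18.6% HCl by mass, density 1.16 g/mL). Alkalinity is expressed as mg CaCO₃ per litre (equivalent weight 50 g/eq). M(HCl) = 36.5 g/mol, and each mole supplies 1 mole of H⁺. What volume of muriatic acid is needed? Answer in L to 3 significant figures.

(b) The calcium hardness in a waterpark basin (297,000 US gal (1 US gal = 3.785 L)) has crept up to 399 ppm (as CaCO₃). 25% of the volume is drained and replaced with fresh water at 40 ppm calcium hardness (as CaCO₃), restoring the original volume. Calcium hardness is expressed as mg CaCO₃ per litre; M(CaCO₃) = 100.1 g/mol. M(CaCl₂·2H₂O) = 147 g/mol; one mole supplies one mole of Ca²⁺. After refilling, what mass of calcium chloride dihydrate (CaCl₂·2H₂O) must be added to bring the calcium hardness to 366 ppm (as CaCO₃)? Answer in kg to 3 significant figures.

(a) 346 L; (b) 93.7 kg

(a) Volume: 2220 m³ = 2,220,000 L.
(a) Alkalinity to neutralize: (135 − 89) = 46 mg/L as CaCO₃ × 2,220,000 L = 102,100 g as CaCO₃.
(a) Equivalents of H⁺ required: 102,100 ÷ 50 g/eq = 2042 eq = 2042 mol HCl.
(a) Mass of HCl: 2042 × 36.5 = 74,550 g.
(a) Mass of 18.6% solution: 74,550 / 0.186 = 400,800 g.
(a) Volume: 400,800 g ÷ 1.16 g/mL = 345,500 mL.

(b) Volume: 297,000 US gal × 3.785 L/gal = 1,124,145 L.
(b) After draining 25% and refilling: 399 × 0.75 + 40 × 0.25 = 309.25 ppm.
(b) Deficit to target: 366 − 309.25 = 56.75 mg/L.
(b) As CaCO₃: 56.75 mg/L × 1,124,145 L = 63,800 g; ÷ 100.1 = 637.3 mol Ca²⁺.
(b) Mass: 637.3 × 147 = 93,690 g.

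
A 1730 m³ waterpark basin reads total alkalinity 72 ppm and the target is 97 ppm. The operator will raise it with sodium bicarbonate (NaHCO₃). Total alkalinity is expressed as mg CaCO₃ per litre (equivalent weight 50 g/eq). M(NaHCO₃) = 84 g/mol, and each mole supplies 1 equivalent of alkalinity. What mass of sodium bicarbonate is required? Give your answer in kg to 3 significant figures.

72.7 kg

Volume: 1730 m³ = 1,730,000 L.
Alkalinity to add: (97 − 72) = 25 mg/L as CaCO₃ × 1,730,000 L = 43,250 g as CaCO₃.
Equivalents: 43,250 g ÷ 50 g/eq = 865 eq.
NaHCO₃ supplies 1 eq per mole → 865 mol.
Mass: 865 mol × 84 g/mol = 72,660 g.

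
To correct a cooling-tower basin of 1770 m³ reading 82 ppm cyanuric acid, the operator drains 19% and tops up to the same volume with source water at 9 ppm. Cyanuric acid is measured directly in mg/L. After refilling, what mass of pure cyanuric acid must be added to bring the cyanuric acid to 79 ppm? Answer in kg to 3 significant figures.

Volume: 1770 m³ = 1,770,000 L.
After draining 19% and refilling: 82 × 0.81 + 9 × 0.19 = 68.13 ppm.
Deficit to target: 79 − 68.13 = 10.87 mg/L.
Mass: 10.87 mg/L × 1,770,000 L = 19,240 g cyanuric acid.

19.2 kg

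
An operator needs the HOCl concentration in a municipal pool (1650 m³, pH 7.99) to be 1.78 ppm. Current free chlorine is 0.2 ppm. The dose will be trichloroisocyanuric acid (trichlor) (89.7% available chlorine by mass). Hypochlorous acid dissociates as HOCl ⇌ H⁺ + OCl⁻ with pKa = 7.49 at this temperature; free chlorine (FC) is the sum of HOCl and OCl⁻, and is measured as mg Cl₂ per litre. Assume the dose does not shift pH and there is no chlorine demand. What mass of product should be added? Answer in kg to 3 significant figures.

Volume: 1650 m³ = 1,650,000 L.
[OCl⁻]/[HOCl] = 10^(pH − pKa) = 10^(7.99 − 7.49) = 3.162; fraction as HOCl = 1/(1 + 3.162) = 0.2403.
Free chlorine required for 1.78 ppm HOCl: 1.78 / 0.2403 = 7.409 ppm.
FC to add: 7.409 − 0.2 = 7.209 mg/L as Cl₂.
Cl₂ equivalent: 7.209 mg/L × 1,650,000 L = 11,890 g.
Product at 89.7% available Cl: 11,890 / 0.897 = 13,260 g.

13.3 kg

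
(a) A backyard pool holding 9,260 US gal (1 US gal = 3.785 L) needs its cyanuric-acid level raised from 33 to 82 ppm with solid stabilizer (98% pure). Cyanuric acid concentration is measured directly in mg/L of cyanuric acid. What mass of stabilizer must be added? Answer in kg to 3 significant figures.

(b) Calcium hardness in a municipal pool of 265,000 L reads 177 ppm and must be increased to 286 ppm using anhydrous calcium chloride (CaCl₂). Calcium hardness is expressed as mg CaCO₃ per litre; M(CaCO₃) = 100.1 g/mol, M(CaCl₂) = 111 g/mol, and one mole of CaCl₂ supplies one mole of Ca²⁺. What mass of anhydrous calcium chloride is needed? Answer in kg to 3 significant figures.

(a) Volume: 9,260 US gal × 3.785 L/gal = 35,049 L.
(a) CYA to add: (82 − 33) = 49 mg/L × 35,049 L = 1717 g cyanuric acid.
(a) At 98% purity: 1717 / 0.98 = 1752 g product.

(b) Hardness to add: (286 − 177) = 109 mg/L as CaCO₃ × 265,000 L = 28,880 g as CaCO₃.
(b) Moles of Ca²⁺ (1 mol Ca²⁺ ≡ 1 mol CaCO₃): 28,880 / 100.1 g/mol = 288.6 mol.
(b) Mass of CaCl₂: 288.6 × 111 = 32,030 g.

(a) 1.75 kg; (b) 32.0 kg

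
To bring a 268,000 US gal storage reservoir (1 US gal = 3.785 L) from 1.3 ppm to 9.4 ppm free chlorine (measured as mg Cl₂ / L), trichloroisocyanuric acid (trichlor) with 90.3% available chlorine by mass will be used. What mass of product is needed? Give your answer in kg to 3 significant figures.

Volume: 268,000 US gal × 3.785 L/gal = 1,014,380 L.
Chlorine deficit: 9.4 − 1.3 = 8.1 ppm = 8.1 mg/L as Cl₂.
Cl₂ equivalent needed: 8.1 mg/L × 1,014,380 L = 8,216,000 mg = 8216 g.
Product at 90.3% available chlorine: 8216 / 0.903 = 9099 g.

9.10 kg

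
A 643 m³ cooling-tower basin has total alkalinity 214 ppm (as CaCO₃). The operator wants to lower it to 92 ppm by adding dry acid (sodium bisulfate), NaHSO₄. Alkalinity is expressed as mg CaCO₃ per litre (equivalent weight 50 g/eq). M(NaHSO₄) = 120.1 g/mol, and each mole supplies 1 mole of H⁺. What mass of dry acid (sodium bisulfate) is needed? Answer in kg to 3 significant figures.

Volume: 643 m³ = 643,000 L.
Alkalinity to neutralize: (214 − 92) = 122 mg/L as CaCO₃ × 643,000 L = 78,450 g as CaCO₃.
Equivalents of H⁺ required: 78,450 ÷ 50 g/eq = 1569 eq = 1569 mol NaHSO₄.
Mass of NaHSO₄: 1569 × 120.1 = 188,400 g.

188 kg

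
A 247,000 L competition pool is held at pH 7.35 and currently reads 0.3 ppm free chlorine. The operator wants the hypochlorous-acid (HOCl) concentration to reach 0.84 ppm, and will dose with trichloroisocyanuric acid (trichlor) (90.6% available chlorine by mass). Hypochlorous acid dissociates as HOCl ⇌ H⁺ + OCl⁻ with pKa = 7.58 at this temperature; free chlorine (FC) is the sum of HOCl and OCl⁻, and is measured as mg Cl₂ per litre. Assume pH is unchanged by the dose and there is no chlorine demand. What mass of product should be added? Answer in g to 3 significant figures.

282 g

[OCl⁻]/[HOCl] = 10^(pH − pKa) = 10^(7.35 − 7.58) = 0.5888; fraction as HOCl = 1/(1 + 0.5888) = 0.6294.
Free chlorine required for 0.84 ppm HOCl: 0.84 / 0.6294 = 1.335 ppm.
FC to add: 1.335 − 0.3 = 1.035 mg/L as Cl₂.
Cl₂ equivalent: 1.035 mg/L × 247,000 L = 255.6 g.
Product at 90.6% available Cl: 255.6 / 0.906 = 282.1 g.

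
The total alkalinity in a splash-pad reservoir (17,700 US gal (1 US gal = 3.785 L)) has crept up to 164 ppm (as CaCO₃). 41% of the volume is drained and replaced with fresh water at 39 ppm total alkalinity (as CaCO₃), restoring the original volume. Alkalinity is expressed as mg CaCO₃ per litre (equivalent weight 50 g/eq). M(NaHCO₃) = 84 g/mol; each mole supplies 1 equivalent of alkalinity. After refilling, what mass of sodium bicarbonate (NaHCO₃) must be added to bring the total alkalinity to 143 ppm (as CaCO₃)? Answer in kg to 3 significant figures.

3.40 kg

Volume: 17,700 US gal × 3.785 L/gal = 66,994 L.
After draining 41% and refilling: 164 × 0.59 + 39 × 0.41 = 112.75 ppm.
Deficit to target: 143 − 112.75 = 30.25 mg/L.
As CaCO₃: 30.25 mg/L × 66,994 L = 2027 g; ÷ 50 g/eq ÷ 1 = 40.53 mol NaHCO₃.
Mass: 40.53 × 84 = 3405 g.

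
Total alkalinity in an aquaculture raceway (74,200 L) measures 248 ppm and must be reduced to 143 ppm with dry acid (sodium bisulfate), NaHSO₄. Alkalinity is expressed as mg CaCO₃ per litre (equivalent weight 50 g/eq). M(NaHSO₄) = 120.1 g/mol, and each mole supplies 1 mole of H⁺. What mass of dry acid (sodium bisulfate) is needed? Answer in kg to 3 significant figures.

18.7 kg

Alkalinity to neutralize: (248 − 143) = 105 mg/L as CaCO₃ × 74,200 L = 7791 g as CaCO₃.
Equivalents of H⁺ required: 7791 ÷ 50 g/eq = 155.8 eq = 155.8 mol NaHSO₄.
Mass of NaHSO₄: 155.8 × 120.1 = 18,710 g.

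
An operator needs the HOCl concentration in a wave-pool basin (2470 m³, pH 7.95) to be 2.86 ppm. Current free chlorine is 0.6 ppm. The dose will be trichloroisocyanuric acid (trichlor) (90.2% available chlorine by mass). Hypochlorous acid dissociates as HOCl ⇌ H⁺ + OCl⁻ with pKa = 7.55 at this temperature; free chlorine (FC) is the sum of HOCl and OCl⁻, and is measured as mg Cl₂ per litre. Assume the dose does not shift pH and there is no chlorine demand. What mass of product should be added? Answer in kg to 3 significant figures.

Volume: 2470 m³ = 2,470,000 L.
[OCl⁻]/[HOCl] = 10^(pH − pKa) = 10^(7.95 − 7.55) = 2.512; fraction as HOCl = 1/(1 + 2.512) = 0.2847.
Free chlorine required for 2.86 ppm HOCl: 2.86 / 0.2847 = 10.04 ppm.
FC to add: 10.04 − 0.6 = 9.444 mg/L as Cl₂.
Cl₂ equivalent: 9.444 mg/L × 2,470,000 L = 23,330 g.
Product at 90.2% available Cl: 23,330 / 0.902 = 25,860 g.

25.9 kg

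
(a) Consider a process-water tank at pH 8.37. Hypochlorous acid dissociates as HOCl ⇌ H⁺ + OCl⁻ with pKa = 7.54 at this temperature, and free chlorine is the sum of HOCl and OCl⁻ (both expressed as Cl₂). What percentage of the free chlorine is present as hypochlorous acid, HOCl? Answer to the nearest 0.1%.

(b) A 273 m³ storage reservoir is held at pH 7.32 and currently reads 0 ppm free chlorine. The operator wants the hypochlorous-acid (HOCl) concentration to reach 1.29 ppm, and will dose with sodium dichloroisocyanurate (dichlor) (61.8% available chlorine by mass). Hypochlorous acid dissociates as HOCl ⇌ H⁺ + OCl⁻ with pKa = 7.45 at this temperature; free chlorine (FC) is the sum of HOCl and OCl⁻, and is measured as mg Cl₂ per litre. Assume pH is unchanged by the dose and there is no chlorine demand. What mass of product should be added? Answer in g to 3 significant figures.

(a) [OCl⁻]/[HOCl] = 10^(pH − pKa) = 10^(8.37 − 7.54) = 10^0.83 = 6.761.
(a) Fraction as HOCl = 1 / (1 + 6.761) = 0.1289.

(b) Volume: 273 m³ = 273,000 L.
(b) [OCl⁻]/[HOCl] = 10^(pH − pKa) = 10^(7.32 − 7.45) = 0.7413; fraction as HOCl = 1/(1 + 0.7413) = 0.5743.
(b) Free chlorine required for 1.29 ppm HOCl: 1.29 / 0.5743 = 2.246 ppm.
(b) FC to add: 2.246 − 0 = 2.246 mg/L as Cl₂.
(b) Cl₂ equivalent: 2.246 mg/L × 273,000 L = 613.2 g.
(b) Product at 61.8% available Cl: 613.2 / 0.618 = 992.3 g.

(a) 12.9%; (b) 992 g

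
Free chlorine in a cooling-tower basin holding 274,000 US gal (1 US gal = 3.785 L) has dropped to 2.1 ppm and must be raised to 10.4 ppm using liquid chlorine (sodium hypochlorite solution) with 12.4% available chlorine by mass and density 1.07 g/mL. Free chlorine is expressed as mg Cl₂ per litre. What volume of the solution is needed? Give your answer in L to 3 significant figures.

64.9 L

Volume: 274,000 US gal × 3.785 L/gal = 1,037,090 L.
Chlorine deficit: 10.4 − 2.1 = 8.3 ppm = 8.3 mg/L as Cl₂.
Cl₂ equivalent needed: 8.3 mg/L × 1,037,090 L = 8,608,000 mg = 8608 g.
Product at 12.4% available chlorine: 8608 / 0.124 = 69,420 g.
Volume at density 1.07 g/mL: 69,420 g ÷ 1.07 g/mL = 64,880 mL.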